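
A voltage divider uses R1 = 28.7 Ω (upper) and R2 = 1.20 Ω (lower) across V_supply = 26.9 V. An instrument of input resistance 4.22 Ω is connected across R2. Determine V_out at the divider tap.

R2 ‖ R_L = (1.20 × 4.22)/(1.20 + 4.22) = 0.9343 Ω.
Now apply the divider: V_out = 26.9 × 0.03153 = 0.8481 V.
(Unloaded it would be 1.08 V; the load pulls it down.)

V_out ≈ 0.848 V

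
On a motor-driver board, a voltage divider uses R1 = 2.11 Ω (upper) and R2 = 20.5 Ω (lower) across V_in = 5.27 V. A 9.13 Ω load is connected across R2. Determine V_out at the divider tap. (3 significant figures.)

V_out ≈ 3.95 V

First combine the lower leg with the load: R2 ‖ R_L = 6.317 Ω.
Now apply the divider: V_out = 5.27 × 0.7496 = 3.950 V.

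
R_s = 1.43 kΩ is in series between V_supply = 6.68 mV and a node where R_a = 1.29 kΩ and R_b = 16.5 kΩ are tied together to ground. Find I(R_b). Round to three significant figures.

I ≈ 0.184 µA

Combine the parallel branches: R_p = (1/1.29 + 1/16.5)⁻¹ = 1.196 kΩ.
V_A by voltage divider: V_A = 6.68 × 1.196/(1.43 + 1.196) = 3.043 mV.
Branch current I = V_A/R_b = 3.043/16.5 = 0.1844 µA.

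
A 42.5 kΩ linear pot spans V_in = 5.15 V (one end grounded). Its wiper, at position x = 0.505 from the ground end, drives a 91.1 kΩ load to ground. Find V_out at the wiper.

The pot divides into 21.04 kΩ above the wiper and 21.46 kΩ below.
R_L loads the lower segment: effective lower R = 17.37 kΩ.
V_out = 5.15 × 17.37/(21.04 + 17.37) = 2.329 V.

V_out ≈ 2.33 V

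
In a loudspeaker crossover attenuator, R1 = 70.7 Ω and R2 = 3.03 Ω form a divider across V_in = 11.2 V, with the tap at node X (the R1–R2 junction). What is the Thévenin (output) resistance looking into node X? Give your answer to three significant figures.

R_th ≈ 2.91 Ω

Looking into X with the source shorted: R_th = R1·R2/(R1+R2) = 70.70 × 3.03/73.73 = 2.905 Ω.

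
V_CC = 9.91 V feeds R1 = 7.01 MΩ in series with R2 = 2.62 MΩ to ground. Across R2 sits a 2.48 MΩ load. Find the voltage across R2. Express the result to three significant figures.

V_out ≈ 1.52 V

R2 ‖ R_L = (2.62 × 2.48)/(2.62 + 2.48) = 1.274 MΩ.
Voltage divider with the loaded lower leg: V_out = 9.91 × 1.274/(7.01 + 1.274) = 9.91 × 0.1538 = 1.524 V.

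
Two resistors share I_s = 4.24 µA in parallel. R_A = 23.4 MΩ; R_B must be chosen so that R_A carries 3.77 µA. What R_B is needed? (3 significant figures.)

R_B ≈ 188 MΩ

In a two-way split, I_A/I_s = R_B/(R_A + R_B).
3.77/4.24 = R_B/(R_A + R_B) → R_B = R_A · (0.8892)/(1 − 0.8892) = 23.4 × 8.021 = 187.7 MΩ.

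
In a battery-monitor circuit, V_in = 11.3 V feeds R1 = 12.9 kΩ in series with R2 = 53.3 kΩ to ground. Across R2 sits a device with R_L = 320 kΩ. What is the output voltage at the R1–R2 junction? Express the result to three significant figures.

V_out ≈ 8.81 V

First combine the lower leg with the load: R2 ‖ R_L = 45.69 kΩ.
Now apply the divider: V_out = 11.3 × 0.7798 = 8.812 V.
(Unloaded it would be 9.10 V; the load pulls it down.)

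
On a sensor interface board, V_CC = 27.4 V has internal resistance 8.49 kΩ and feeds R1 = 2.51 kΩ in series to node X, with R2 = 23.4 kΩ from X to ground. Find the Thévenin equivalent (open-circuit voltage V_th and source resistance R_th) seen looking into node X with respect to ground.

V_th ≈ 18.6 V, R_th ≈ 7.48 kΩ

R1' = 8.49 + 2.51 = 11.00 kΩ (source resistance + R1).
Open-circuit (no load on X): V_th = V_CC · R2/(R1' + R2) = 27.4 × 23.4/(11.00 + 23.4) = 18.64 V.
With V_CC suppressed (replaced by a short), R_th = R1' ‖ R2 = (11.00 × 23.4)/(11.00 + 23.4) = 7.483 kΩ.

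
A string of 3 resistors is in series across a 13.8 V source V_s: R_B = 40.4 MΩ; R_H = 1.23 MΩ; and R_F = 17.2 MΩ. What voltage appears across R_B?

Series total: ΣR = 40.4 + 1.23 + 17.2 = 58.83 MΩ.
By the voltage-divider rule, V = 13.8 × 40.40/58.83 = 9.477 V.

V ≈ 9.48 V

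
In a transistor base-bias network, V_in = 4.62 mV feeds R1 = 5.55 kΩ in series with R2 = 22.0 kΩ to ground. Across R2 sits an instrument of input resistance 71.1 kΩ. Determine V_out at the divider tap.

The load sits in parallel with R2, giving an effective lower resistance R2' = R2·R_L/(R2+R_L) = 16.80 kΩ.
Voltage divider with the loaded lower leg: V_out = 4.62 × 16.80/(5.55 + 16.80) = 4.62 × 0.7517 = 3.473 mV.
(Unloaded it would be 3.69 mV; the load pulls it down.)

V_out ≈ 3.47 mV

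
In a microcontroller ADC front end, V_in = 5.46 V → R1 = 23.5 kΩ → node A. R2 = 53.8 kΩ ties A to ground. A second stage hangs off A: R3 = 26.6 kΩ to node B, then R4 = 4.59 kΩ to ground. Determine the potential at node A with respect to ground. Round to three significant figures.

Node A sees R2 in parallel with the series input of stage 2, R3 + R4 = 31.19 kΩ.
R2 ‖ (R3+R4) = 19.74 kΩ.
So V_A = 5.46 × 0.4566 = 2.493 V.

V_A ≈ 2.49 V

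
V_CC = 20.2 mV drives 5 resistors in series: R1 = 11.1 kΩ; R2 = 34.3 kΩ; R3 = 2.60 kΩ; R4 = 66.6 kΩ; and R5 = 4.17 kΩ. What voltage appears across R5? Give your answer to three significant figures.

Total series resistance ΣR = 11.1 + 34.3 + 2.60 + 66.6 + 4.17 = 118.8 kΩ.
Voltage divider: V = V_CC · (4.170 / 118.8) = 20.2 × 0.03511 = 0.7092 mV.

V ≈ 0.709 mV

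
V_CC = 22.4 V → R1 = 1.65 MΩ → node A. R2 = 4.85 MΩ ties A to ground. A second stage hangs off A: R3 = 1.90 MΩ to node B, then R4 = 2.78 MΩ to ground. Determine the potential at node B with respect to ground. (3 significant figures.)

Node A sees R2 in parallel with the series input of stage 2, R3 + R4 = 4.680 MΩ.
R2 ‖ (R3+R4) = 2.382 MΩ.
So V_A = 22.4 × 0.5907 = 13.23 V.
V_B = V_A × 0.5940 = 7.860 V.

V_B ≈ 7.86 V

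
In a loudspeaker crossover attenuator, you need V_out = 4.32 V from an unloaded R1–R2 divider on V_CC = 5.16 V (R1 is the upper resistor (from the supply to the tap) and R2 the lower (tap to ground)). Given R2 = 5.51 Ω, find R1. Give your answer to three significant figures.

Required fraction k = V_out/V_CC = 0.8372.
So R1 = R2 · (V_CC/V_out − 1) = 5.51 × (5.16/4.32 − 1) = 5.51 × 0.1944 = 1.071 Ω.

R1 ≈ 1.07 Ω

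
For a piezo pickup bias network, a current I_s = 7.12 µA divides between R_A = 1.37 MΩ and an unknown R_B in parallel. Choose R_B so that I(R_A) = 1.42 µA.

R_B ≈ 0.341 MΩ

Two-branch current divider: I_A = I_s · R_B/(R_A + R_B).
1.42/7.12 = R_B/(R_A + R_B) → R_B = R_A · (0.1994)/(1 − 0.1994) = 1.37 × 0.2491 = 0.3413 MΩ.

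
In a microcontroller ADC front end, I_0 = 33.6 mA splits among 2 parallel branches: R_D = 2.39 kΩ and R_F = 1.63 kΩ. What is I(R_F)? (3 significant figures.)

I ≈ 20.0 mA

With just two branches, the current splits inversely with resistance.
So I = 33.6 × 2.39/4.020 = 19.98 mA.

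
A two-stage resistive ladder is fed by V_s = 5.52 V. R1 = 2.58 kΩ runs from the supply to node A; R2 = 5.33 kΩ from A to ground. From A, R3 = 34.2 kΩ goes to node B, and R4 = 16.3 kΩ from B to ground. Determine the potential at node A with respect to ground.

V_A ≈ 3.60 V

Node A sees R2 in parallel with the series input of stage 2, R3 + R4 = 50.50 kΩ.
Effective lower resistance at A: R2 ‖ 50.50 = 4.821 kΩ.
V_A = 5.52 × 4.821/(2.58 + 4.821) = 3.596 V.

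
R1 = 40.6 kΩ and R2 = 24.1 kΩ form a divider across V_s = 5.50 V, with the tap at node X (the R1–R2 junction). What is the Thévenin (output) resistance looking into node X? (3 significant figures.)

Zeroing V_s shorts the top of R1 to ground, so R_th = R1 ‖ R2 = 15.12 kΩ.

R_th ≈ 15.1 kΩ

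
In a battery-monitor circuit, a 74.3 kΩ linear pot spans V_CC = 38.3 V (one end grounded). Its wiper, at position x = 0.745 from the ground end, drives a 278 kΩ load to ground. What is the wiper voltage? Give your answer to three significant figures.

Split the track: R_lower = x·R_p = 55.35 kΩ, R_upper = (1−x)·R_p = 18.95 kΩ.
R_L loads the lower segment: effective lower R = 46.16 kΩ.
V_out = 38.3 × 46.16/(18.95 + 46.16) = 27.15 V.

V_out ≈ 27.2 V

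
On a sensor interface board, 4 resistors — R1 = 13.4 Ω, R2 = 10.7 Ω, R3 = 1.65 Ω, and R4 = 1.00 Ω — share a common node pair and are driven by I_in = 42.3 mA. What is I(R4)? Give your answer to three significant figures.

I ≈ 23.8 mA

Conductances: ΣG = 1/13.4 + 1/10.7 + 1/1.65 + 1/1.00 = 1.774 (1/Ω).
R4 takes the fraction G_k/ΣG = 1.000/1.774 = 0.5637, so I = 42.3 × 0.5637 = 23.84 mA.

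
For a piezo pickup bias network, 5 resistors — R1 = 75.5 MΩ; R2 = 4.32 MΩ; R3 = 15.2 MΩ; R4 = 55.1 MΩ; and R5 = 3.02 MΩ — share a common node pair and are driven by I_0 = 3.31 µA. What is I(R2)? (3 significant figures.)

I ≈ 1.16 µA

Total conductance ΣG = 1/75.5 + 1/4.32 + 1/15.2 + 1/55.1 + 1/3.02 = 0.6598 (units of 1/MΩ).
By the current-divider rule, I = I_0 · G_k/ΣG = 3.31 × 0.3508 = 1.161 µA.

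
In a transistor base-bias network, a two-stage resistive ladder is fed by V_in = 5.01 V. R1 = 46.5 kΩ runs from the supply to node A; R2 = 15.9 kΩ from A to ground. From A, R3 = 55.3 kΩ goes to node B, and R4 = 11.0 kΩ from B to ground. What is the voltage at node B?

Node A sees R2 in parallel with the series input of stage 2, R3 + R4 = 66.30 kΩ.
R2 ‖ (R3+R4) = 12.82 kΩ.
So V_A = 5.01 × 0.2162 = 1.083 V.
V_B = V_A × 0.1659 = 0.1797 V.

V_B ≈ 0.180 V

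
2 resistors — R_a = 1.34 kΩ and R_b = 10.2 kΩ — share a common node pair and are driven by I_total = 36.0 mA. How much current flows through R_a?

I ≈ 31.8 mA

For two parallel branches, I_k = I_total · (other R)/(sum of R).
So I = 36.0 × 10.2/11.54 = 31.82 mA.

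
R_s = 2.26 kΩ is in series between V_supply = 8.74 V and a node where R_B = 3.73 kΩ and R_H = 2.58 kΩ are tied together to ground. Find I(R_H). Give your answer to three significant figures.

I ≈ 1.36 mA

Equivalent of the parallel group: R_p = 1.525 kΩ.
Node voltage V_A = V_supply · R_p/(R_s + R_p) = 8.74 × 0.4029 = 3.522 V.
Branch current I = V_A/R_H = 3.522/2.58 = 1.365 mA.
(Check via current divider: I_total = 2.309 mA; share G_k/ΣG = 0.5911 → same result.)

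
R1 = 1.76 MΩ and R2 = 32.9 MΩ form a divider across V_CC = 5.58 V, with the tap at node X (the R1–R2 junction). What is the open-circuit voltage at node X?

Open-circuit (no load on X): V_th = V_CC · R2/(R1 + R2) = 5.58 × 32.9/(1.760 + 32.9) = 5.297 V.

V_th ≈ 5.30 V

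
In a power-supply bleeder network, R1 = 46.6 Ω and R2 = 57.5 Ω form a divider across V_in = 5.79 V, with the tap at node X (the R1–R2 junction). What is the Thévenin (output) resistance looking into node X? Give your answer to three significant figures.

Looking into X with the source shorted: R_th = R1·R2/(R1+R2) = 46.60 × 57.5/104.1 = 25.74 Ω.

R_th ≈ 25.7 Ω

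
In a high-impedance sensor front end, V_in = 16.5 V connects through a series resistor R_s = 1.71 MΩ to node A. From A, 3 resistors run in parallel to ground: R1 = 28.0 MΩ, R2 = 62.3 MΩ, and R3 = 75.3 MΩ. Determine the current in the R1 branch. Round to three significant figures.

Equivalent of the parallel group: R_p = 15.37 MΩ.
V_A = 16.5 × 15.37/17.08 = 14.85 V.
Branch current I = V_A/R1 = 14.85/28.0 = 0.5303 µA.
(Equivalently: I_total = 0.9658 µA, then current-divider fraction G_k/ΣG = 0.5491.)

I ≈ 0.530 µA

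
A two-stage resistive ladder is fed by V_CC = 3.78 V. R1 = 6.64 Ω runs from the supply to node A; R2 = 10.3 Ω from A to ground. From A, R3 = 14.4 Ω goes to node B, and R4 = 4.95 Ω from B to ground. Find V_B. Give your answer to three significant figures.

The second stage (R3 + R4 = 19.35 Ω) loads node A in parallel with R2.
R2 ‖ (R3+R4) = 6.722 Ω.
First divider: V_A = V_CC · 6.722/(6.64 + 6.722) = 1.902 V.
V_B = V_A × 0.2558 = 0.4865 V.

V_B ≈ 0.486 V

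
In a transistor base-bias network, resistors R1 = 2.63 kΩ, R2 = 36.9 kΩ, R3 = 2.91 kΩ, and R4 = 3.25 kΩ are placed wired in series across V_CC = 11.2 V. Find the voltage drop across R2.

ΣR = 2.63 + 36.9 + 2.91 + 3.25 = 45.69 kΩ.
By the voltage-divider rule, V = 11.2 × 36.90/45.69 = 9.045 V.

V ≈ 9.05 V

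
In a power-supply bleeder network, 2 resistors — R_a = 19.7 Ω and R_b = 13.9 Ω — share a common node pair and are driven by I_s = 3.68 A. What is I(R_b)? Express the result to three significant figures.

I ≈ 2.16 A

With just two branches, the current splits inversely with resistance.
I(R_b) = 3.68 × 19.7/(19.7 + 13.9) = 3.68 × 0.5863 = 2.158 A.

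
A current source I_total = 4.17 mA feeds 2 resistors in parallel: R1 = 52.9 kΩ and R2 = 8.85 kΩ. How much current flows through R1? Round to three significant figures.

Two-branch current divider: I_k = I_total · R_other/(R_1 + R_2).
I(R1) = 4.17 × 8.85/(52.9 + 8.85) = 4.17 × 0.1433 = 0.5976 mA.

I ≈ 0.598 mA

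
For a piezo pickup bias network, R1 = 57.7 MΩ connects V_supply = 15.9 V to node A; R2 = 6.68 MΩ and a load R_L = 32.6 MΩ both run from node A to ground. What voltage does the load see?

The load sits in parallel with R2, giving an effective lower resistance R2' = R2·R_L/(R2+R_L) = 5.544 MΩ.
Then V_out = V_supply · R2'/(R1 + R2') = 15.9 × 5.544/63.24 = 1.394 V.
(Unloaded it would be 1.65 V; the load pulls it down.)

V_out ≈ 1.39 V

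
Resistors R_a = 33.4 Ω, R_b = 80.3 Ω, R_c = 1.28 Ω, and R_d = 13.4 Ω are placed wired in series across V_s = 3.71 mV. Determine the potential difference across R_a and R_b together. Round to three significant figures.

V ≈ 3.29 mV

ΣR = 33.4 + 80.3 + 1.28 + 13.4 = 128.4 Ω.
R_{R_a..R_b} = 33.4 + 80.3 = 113.7 Ω.
By the voltage-divider rule, V = 3.71 × 113.7/128.4 = 3.286 mV.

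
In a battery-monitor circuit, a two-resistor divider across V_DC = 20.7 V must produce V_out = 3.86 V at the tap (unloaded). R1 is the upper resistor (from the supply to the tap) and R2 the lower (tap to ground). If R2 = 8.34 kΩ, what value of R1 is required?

R1 ≈ 36.4 kΩ

V_out/V_DC = R2/(R1+R2) = 0.1865.
Rearranging, R1 = R2·(1−k)/k = 8.34 × 4.363 = 36.38 kΩ.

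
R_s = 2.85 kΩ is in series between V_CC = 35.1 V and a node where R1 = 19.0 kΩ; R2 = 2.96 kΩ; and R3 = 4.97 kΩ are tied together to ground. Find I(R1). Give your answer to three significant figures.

I ≈ 0.688 mA

Combine the parallel branches: R_p = (1/19.0 + 1/2.96 + 1/4.97)⁻¹ = 1.690 kΩ.
V_A by voltage divider: V_A = 35.1 × 1.690/(2.85 + 1.690) = 13.07 V.
Branch current I = V_A/R1 = 13.07/19.0 = 0.6877 mA.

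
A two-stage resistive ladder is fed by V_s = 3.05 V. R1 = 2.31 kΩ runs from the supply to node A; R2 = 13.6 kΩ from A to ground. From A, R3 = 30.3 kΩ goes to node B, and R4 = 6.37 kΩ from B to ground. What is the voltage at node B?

V_B ≈ 0.430 V

Looking into the second stage from A: R3 + R4 = 36.67 kΩ appears in parallel with R2.
Effective lower resistance at A: R2 ‖ 36.67 = 9.921 kΩ.
V_A = 3.05 × 9.921/(2.31 + 9.921) = 2.474 V.
Then the unloaded second divider: V_B = V_A × R4/(R3+R4) = 2.474 × 0.1737 = 0.4298 V.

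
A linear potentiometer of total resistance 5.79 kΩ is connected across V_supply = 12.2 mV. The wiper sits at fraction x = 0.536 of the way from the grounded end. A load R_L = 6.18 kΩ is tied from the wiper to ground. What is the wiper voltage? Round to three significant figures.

Lower segment x·R_p = 3.103 kΩ; upper segment (1−x)·R_p = 2.687 kΩ.
Lower segment in parallel with the load: 3.103 ‖ 6.18 = 2.066 kΩ.
Loaded-divider output: V_out = 12.2 × 0.4347 = 5.303 mV.

V_out ≈ 5.30 mV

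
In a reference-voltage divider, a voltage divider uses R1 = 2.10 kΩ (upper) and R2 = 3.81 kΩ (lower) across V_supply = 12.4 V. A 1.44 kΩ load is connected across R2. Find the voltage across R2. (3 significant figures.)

The load sits in parallel with R2, giving an effective lower resistance R2' = R2·R_L/(R2+R_L) = 1.045 kΩ.
Then V_out = V_supply · R2'/(R1 + R2') = 12.4 × 1.045/3.145 = 4.120 V.
(Unloaded it would be 7.99 V; the load pulls it down.)

V_out ≈ 4.12 V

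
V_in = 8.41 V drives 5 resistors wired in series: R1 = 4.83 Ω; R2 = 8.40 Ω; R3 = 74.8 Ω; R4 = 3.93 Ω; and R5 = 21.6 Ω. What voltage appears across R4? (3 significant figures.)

V ≈ 0.291 V

ΣR = 4.83 + 8.40 + 74.8 + 3.93 + 21.6 = 113.6 Ω.
Voltage divider: V = V_in · (3.930 / 113.6) = 8.41 × 0.03461 = 0.2910 V.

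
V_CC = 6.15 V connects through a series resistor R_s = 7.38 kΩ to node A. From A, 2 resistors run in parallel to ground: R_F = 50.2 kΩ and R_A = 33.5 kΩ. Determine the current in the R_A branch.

Equivalent of the parallel group: R_p = 20.09 kΩ.
V_A = 6.15 × 20.09/27.47 = 4.498 V.
Branch current I = V_A/R_A = 4.498/33.5 = 0.1343 mA.

I ≈ 0.134 mA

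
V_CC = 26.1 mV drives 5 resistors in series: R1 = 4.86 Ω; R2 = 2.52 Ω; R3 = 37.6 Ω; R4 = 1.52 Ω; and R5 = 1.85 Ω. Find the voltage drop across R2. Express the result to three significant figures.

V ≈ 1.36 mV

Total series resistance ΣR = 4.86 + 2.52 + 37.6 + 1.52 + 1.85 = 48.35 Ω.
Voltage divider: V = V_CC · (2.520 / 48.35) = 26.1 × 0.05212 = 1.360 mV.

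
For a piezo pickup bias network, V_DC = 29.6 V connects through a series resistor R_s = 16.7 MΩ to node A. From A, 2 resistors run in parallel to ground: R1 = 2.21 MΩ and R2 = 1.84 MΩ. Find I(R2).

Parallel bank: R_p = 1/(1/2.21 + 1/1.84) = 1.004 MΩ.
V_A by voltage divider: V_A = 29.6 × 1.004/(16.7 + 1.004) = 1.679 V.
I(R2) = V_A / R2 = 1.679/1.84 = 0.9123 µA.

I ≈ 0.912 µA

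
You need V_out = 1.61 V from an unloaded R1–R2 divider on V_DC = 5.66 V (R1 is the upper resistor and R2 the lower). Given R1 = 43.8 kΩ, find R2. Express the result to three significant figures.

R2 ≈ 17.4 kΩ

The divider ratio is R2/(R1+R2) = 1.61/5.66 = 0.2845.
Rearranging, R2 = R1·k/(1−k) = 43.8 × 0.3975 = 17.41 kΩ.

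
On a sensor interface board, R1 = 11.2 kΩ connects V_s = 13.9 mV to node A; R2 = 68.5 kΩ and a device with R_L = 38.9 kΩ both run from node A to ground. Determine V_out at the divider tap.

First combine the lower leg with the load: R2 ‖ R_L = 24.81 kΩ.
Voltage divider with the loaded lower leg: V_out = 13.9 × 24.81/(11.2 + 24.81) = 13.9 × 0.6890 = 9.577 mV.

V_out ≈ 9.58 mV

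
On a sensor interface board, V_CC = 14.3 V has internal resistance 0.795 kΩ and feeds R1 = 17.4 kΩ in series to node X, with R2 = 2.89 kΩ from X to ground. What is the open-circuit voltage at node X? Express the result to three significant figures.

V_th ≈ 1.96 V

R1' = 0.795 + 17.4 = 18.20 kΩ (source resistance + R1).
With X open, the divider is unloaded: V_th = 14.3 × 2.89/21.09 = 1.960 V.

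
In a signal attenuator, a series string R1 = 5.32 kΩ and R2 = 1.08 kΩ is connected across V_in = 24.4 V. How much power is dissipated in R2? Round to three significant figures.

P ≈ 15.7 mW

The common current is I = 24.4/6.400 = 3.812 mA.
P = I²R = 14.54 × 1.08 = 15.70 mW.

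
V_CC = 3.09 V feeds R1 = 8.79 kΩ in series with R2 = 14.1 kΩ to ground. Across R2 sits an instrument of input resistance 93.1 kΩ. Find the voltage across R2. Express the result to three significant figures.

V_out ≈ 1.80 V

First combine the lower leg with the load: R2 ‖ R_L = 12.25 kΩ.
Then V_out = V_CC · R2'/(R1 + R2') = 3.09 × 12.25/21.04 = 1.799 V.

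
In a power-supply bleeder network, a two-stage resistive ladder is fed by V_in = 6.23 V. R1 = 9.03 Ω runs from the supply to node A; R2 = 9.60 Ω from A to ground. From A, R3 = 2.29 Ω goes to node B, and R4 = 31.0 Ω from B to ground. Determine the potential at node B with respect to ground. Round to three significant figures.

V_B ≈ 2.62 V

The second stage (R3 + R4 = 33.29 Ω) loads node A in parallel with R2.
Effective lower resistance at A: R2 ‖ 33.29 = 7.451 Ω.
V_A = 6.23 × 7.451/(9.03 + 7.451) = 2.817 V.
V_B = V_A × 0.9312 = 2.623 V.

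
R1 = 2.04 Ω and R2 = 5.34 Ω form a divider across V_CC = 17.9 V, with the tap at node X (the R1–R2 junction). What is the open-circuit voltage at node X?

V_th is the unloaded tap voltage: V_CC · R2/(R1+R2) = 17.9 × 0.7236 = 12.95 V.

V_th ≈ 13.0 V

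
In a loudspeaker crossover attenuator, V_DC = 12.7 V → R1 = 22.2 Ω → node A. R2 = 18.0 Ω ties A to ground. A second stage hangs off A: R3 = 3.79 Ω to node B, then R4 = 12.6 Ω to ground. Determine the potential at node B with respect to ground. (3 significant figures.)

Looking into the second stage from A: R3 + R4 = 16.39 Ω appears in parallel with R2.
Effective lower resistance at A: R2 ‖ 16.39 = 8.579 Ω.
First divider: V_A = V_DC · 8.579/(22.2 + 8.579) = 3.540 V.
V_B = V_A × 0.7688 = 2.721 V.

V_B ≈ 2.72 V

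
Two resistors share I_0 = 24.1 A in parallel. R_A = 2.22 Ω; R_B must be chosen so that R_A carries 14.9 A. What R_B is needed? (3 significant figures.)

In a two-way split, I_A/I_0 = R_B/(R_A + R_B).
14.9/24.1 = R_B/(R_A + R_B) → R_B = R_A · (0.6183)/(1 − 0.6183) = 2.22 × 1.620 = 3.595 Ω.

R_B ≈ 3.60 Ω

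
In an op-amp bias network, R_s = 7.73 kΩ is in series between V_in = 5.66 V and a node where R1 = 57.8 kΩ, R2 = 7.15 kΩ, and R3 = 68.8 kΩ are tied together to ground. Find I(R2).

Combine the parallel branches: R_p = (1/57.8 + 1/7.15 + 1/68.8)⁻¹ = 5.824 kΩ.
Node voltage V_A = V_in · R_p/(R_s + R_p) = 5.66 × 0.4297 = 2.432 V.
I(R2) = V_A / R2 = 2.432/7.15 = 0.3402 mA.

I ≈ 0.340 mA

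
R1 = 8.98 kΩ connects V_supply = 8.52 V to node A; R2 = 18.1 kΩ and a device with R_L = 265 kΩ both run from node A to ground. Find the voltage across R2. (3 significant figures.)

V_out ≈ 5.57 V

R2 ‖ R_L = (18.1 × 265)/(18.1 + 265) = 16.94 kΩ.
Then V_out = V_supply · R2'/(R1 + R2') = 8.52 × 16.94/25.92 = 5.569 V.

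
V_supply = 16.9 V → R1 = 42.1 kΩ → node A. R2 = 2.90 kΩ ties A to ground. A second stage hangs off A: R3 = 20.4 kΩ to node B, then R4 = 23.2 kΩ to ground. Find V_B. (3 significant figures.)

V_B ≈ 0.546 V

Node A sees R2 in parallel with the series input of stage 2, R3 + R4 = 43.60 kΩ.
R2 ‖ (R3+R4) = 2.719 kΩ.
V_A = 16.9 × 2.719/(42.1 + 2.719) = 1.025 V.
Then the unloaded second divider: V_B = V_A × R4/(R3+R4) = 1.025 × 0.5321 = 0.5456 V.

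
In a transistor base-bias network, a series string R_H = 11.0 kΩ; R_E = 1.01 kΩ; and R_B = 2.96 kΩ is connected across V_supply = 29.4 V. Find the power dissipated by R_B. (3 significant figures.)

P ≈ 11.4 mW

The common current is I = 29.4/14.97 = 1.964 mA.
V(R_B) = I·R = 5.813 V; P = V·I = 5.813 × 1.964 = 11.42 mW.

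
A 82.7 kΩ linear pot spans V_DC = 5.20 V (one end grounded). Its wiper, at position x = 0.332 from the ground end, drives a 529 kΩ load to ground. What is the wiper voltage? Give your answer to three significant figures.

V_out ≈ 1.67 V

The pot divides into 55.24 kΩ above the wiper and 27.46 kΩ below.
(x·R_p) ‖ R_L = 26.10 kΩ.
V_out = 5.20 × 26.10/(55.24 + 26.10) = 1.669 V.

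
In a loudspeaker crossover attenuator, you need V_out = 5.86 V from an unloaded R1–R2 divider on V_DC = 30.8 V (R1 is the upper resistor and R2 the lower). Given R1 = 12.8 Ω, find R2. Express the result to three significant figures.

The divider ratio is R2/(R1+R2) = 5.86/30.8 = 0.1903.
Rearranging, R2 = R1·k/(1−k) = 12.8 × 0.2350 = 3.008 Ω.

R2 ≈ 3.01 Ω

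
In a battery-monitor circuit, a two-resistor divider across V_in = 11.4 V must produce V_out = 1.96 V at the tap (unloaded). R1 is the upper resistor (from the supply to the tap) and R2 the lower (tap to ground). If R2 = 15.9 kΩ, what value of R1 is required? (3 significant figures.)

V_out/V_in = R2/(R1+R2) = 0.1719.
R1 = R2·(1/k − 1) = 15.9 × 4.816 = 76.58 kΩ.

R1 ≈ 76.6 kΩ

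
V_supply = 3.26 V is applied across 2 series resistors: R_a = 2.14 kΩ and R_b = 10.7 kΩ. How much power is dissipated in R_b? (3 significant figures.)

P ≈ 0.690 mW

ΣR = 12.84 kΩ → I = 3.26/12.84 = 0.2539 mA.
V(R_b) = I·R = 2.717 V; P = V·I = 2.717 × 0.2539 = 0.6897 mW.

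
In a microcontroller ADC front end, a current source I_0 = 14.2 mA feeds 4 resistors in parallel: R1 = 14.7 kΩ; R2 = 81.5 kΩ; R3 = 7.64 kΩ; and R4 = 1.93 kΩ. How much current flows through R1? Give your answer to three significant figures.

Conductances: ΣG = 1/14.7 + 1/81.5 + 1/7.64 + 1/1.93 = 0.7293 (1/kΩ).
By the current-divider rule, I = I_0 · G_k/ΣG = 14.2 × 0.09327 = 1.324 mA.

I ≈ 1.32 mA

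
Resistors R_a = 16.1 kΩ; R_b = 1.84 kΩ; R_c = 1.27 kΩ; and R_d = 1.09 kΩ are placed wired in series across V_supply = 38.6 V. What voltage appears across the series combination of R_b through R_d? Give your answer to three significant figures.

ΣR = 16.1 + 1.84 + 1.27 + 1.09 = 20.30 kΩ.
R_{R_b..R_d} = 1.84 + 1.27 + 1.09 = 4.200 kΩ.
By the voltage-divider rule, V = 38.6 × 4.200/20.30 = 7.986 V.

V ≈ 7.99 V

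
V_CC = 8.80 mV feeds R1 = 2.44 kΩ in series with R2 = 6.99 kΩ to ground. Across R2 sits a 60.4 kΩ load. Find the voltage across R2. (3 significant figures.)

V_out ≈ 6.33 mV

First combine the lower leg with the load: R2 ‖ R_L = 6.265 kΩ.
Now apply the divider: V_out = 8.80 × 0.7197 = 6.333 mV.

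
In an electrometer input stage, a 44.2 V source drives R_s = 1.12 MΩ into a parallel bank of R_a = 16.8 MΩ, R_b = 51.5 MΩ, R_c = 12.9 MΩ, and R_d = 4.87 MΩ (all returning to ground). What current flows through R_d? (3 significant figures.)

Equivalent of the parallel group: R_p = 2.764 MΩ.
V_A = 44.2 × 2.764/3.884 = 31.45 V.
I(R_d) = V_A / R_d = 31.45/4.87 = 6.459 µA.
(Equivalently: I_total = 11.38 µA, then current-divider fraction G_k/ΣG = 0.5675.)

I ≈ 6.46 µA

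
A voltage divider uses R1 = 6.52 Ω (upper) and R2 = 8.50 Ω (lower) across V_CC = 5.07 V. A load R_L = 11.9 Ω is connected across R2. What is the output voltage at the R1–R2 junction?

R2 ‖ R_L = (8.50 × 11.9)/(8.50 + 11.9) = 4.958 Ω.
Then V_out = V_CC · R2'/(R1 + R2') = 5.07 × 4.958/11.48 = 2.190 V.
(Unloaded it would be 2.87 V; the load pulls it down.)

V_out ≈ 2.19 V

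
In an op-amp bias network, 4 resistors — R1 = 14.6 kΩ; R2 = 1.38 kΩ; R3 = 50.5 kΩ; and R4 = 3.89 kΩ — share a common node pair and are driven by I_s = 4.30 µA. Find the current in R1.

Conductances: ΣG = 1/14.6 + 1/1.38 + 1/50.5 + 1/3.89 = 1.070 (1/kΩ).
By the current-divider rule, I = I_s · G_k/ΣG = 4.30 × 0.06401 = 0.2753 µA.

I ≈ 0.275 µA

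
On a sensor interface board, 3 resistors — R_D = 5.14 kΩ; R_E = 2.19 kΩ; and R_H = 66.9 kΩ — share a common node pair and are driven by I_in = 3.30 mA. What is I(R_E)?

ΣG = 1/5.14 + 1/2.19 + 1/66.9 = 0.6661.
By the current-divider rule, I = I_in · G_k/ΣG = 3.30 × 0.6855 = 2.262 mA.

I ≈ 2.26 mA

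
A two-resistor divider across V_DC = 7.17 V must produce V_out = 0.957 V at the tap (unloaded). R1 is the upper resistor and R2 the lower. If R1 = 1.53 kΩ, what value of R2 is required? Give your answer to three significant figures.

The divider ratio is R2/(R1+R2) = 0.957/7.17 = 0.1335.
Rearranging, R2 = R1·k/(1−k) = 1.53 × 0.1540 = 0.2357 kΩ.

R2 ≈ 0.236 kΩ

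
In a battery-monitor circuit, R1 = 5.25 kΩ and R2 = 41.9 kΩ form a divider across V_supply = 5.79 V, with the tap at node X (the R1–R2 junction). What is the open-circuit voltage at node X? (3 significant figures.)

V_th ≈ 5.15 V

Open-circuit (no load on X): V_th = V_supply · R2/(R1 + R2) = 5.79 × 41.9/(5.250 + 41.9) = 5.145 V.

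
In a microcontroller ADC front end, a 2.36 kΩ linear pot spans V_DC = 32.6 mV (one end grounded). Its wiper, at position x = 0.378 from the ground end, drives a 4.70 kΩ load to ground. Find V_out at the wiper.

V_out ≈ 11.0 mV

The pot divides into 1.468 kΩ above the wiper and 0.8921 kΩ below.
Lower segment in parallel with the load: 0.8921 ‖ 4.70 = 0.7498 kΩ.
Loaded-divider output: V_out = 32.6 × 0.3381 = 11.02 mV.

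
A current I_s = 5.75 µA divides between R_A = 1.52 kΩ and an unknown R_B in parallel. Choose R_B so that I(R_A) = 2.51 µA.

In a two-way split, I_A/I_s = R_B/(R_A + R_B).
With f = 0.4365, R_B = R_A · f/(1−f) = 1.52 × 0.7747 = 1.178 kΩ.

R_B ≈ 1.18 kΩ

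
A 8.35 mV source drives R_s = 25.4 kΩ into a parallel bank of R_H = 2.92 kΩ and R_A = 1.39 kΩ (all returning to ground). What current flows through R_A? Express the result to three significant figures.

I ≈ 0.215 µA

Parallel bank: R_p = 1/(1/2.92 + 1/1.39) = 0.9417 kΩ.
Node voltage V_A = V_DC · R_p/(R_s + R_p) = 8.35 × 0.03575 = 0.2985 mV.
I(R_A) = V_A / R_A = 0.2985/1.39 = 0.2148 µA.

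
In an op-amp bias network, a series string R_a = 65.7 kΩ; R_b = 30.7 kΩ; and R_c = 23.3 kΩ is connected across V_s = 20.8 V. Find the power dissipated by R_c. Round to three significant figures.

The common current is I = 20.8/119.7 = 0.1738 mA.
P = I²R = 0.03020 × 23.3 = 0.7035 mW.

P ≈ 0.704 mW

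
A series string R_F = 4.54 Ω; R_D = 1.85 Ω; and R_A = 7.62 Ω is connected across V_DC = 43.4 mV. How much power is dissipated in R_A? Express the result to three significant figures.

Series current I = V_DC/ΣR = 43.4/14.01 = 3.098 mA.
V(R_A) = I·R = 23.61 mV; P = V·I = 23.61 × 3.098 = 73.12 µW.

P ≈ 73.1 µW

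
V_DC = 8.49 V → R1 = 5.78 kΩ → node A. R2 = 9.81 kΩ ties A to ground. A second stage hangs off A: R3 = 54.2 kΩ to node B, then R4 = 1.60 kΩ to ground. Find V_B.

The second stage (R3 + R4 = 55.80 kΩ) loads node A in parallel with R2.
R2 ‖ (R3+R4) = 8.343 kΩ.
V_A = 8.49 × 8.343/(5.78 + 8.343) = 5.015 V.
Then the unloaded second divider: V_B = V_A × R4/(R3+R4) = 5.015 × 0.02867 = 0.1438 V.

V_B ≈ 0.144 V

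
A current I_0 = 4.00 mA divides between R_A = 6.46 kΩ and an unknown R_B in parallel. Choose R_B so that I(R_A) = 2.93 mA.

The fraction through R_A equals R_B/(R_A+R_B).
With f = 0.7325, R_B = R_A · f/(1−f) = 6.46 × 2.738 = 17.69 kΩ.

R_B ≈ 17.7 kΩ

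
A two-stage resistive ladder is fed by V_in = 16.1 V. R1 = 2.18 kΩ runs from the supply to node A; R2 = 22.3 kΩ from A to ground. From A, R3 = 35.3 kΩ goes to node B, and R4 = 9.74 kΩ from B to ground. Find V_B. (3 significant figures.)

V_B ≈ 3.04 V

Node A sees R2 in parallel with the series input of stage 2, R3 + R4 = 45.04 kΩ.
R2 ‖ (R3+R4) = 14.92 kΩ.
First divider: V_A = V_in · 14.92/(2.18 + 14.92) = 14.05 V.
V_B = V_A × 0.2163 = 3.038 V.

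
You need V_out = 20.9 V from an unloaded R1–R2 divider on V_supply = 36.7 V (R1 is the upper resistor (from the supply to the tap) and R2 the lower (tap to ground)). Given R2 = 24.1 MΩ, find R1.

R1 ≈ 18.2 MΩ

The divider ratio is R2/(R1+R2) = 20.9/36.7 = 0.5695.
R1 = R2·(1/k − 1) = 24.1 × 0.7560 = 18.22 MΩ.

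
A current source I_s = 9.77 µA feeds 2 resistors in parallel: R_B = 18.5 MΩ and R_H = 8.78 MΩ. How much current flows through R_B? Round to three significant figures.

For two parallel branches, I_k = I_s · (other R)/(sum of R).
So I = 9.77 × 8.78/27.28 = 3.144 µA.

I ≈ 3.14 µA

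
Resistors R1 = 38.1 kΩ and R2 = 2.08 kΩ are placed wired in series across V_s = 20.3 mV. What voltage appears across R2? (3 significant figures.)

Total series resistance ΣR = 38.1 + 2.08 = 40.18 kΩ.
Voltage divider: V = V_s · (2.080 / 40.18) = 20.3 × 0.05177 = 1.051 mV.

V ≈ 1.05 mV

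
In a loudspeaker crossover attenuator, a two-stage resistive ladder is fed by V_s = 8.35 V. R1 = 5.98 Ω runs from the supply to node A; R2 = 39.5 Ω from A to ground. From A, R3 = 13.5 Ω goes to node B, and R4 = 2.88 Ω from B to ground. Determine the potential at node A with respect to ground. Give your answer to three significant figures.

The second stage (R3 + R4 = 16.38 Ω) loads node A in parallel with R2.
Effective lower resistance at A: R2 ‖ 16.38 = 11.58 Ω.
V_A = 8.35 × 11.58/(5.98 + 11.58) = 5.506 V.

V_A ≈ 5.51 V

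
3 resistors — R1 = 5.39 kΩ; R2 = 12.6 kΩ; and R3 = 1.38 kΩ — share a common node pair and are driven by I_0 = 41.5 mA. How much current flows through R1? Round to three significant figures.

I ≈ 7.78 mA

Total conductance ΣG = 1/5.39 + 1/12.6 + 1/1.38 = 0.9895 (units of 1/kΩ).
R1 takes the fraction G_k/ΣG = 0.1855/0.9895 = 0.1875, so I = 41.5 × 0.1875 = 7.781 mA.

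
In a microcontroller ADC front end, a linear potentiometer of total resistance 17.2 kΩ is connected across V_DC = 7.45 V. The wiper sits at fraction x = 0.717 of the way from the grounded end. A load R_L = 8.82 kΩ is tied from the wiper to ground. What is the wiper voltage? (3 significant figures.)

Lower segment x·R_p = 12.33 kΩ; upper segment (1−x)·R_p = 4.868 kΩ.
Lower segment in parallel with the load: 12.33 ‖ 8.82 = 5.142 kΩ.
Then V_out = V_DC · 5.142/(4.868 + 5.142) = 3.827 V.

V_out ≈ 3.83 V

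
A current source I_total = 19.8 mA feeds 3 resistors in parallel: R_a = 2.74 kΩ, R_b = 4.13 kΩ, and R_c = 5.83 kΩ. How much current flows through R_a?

I ≈ 9.28 mA

Total conductance ΣG = 1/2.74 + 1/4.13 + 1/5.83 = 0.7786 (units of 1/kΩ).
By the current-divider rule, I = I_total · G_k/ΣG = 19.8 × 0.4687 = 9.281 mA.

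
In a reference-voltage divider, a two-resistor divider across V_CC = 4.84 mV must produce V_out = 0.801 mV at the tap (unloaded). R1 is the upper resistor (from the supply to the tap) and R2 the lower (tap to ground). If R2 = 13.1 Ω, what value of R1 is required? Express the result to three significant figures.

R1 ≈ 66.1 Ω

V_out/V_CC = R2/(R1+R2) = 0.1655.
R1 = R2·(1/k − 1) = 13.1 × 5.042 = 66.06 Ω.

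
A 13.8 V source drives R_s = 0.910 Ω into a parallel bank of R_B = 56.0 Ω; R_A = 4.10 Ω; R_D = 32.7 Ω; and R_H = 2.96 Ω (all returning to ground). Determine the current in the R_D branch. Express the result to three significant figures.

Equivalent of the parallel group: R_p = 1.587 Ω.
Node voltage V_A = V_s · R_p/(R_s + R_p) = 13.8 × 0.6355 = 8.770 V.
I(R_D) = V_A / R_D = 8.770/32.7 = 0.2682 A.

I ≈ 0.268 A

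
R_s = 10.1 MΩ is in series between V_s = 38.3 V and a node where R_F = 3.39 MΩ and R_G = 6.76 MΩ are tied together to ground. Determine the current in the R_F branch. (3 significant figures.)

Combine the parallel branches: R_p = (1/3.39 + 1/6.76)⁻¹ = 2.258 MΩ.
V_A by voltage divider: V_A = 38.3 × 2.258/(10.1 + 2.258) = 6.997 V.
Branch current I = V_A/R_F = 6.997/3.39 = 2.064 µA.

I ≈ 2.06 µA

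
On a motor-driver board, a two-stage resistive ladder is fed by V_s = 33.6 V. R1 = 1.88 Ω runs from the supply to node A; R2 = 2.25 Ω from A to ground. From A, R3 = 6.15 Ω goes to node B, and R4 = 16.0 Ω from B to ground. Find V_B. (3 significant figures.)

V_B ≈ 12.6 V

The second stage (R3 + R4 = 22.15 Ω) loads node A in parallel with R2.
Effective lower resistance at A: R2 ‖ 22.15 = 2.043 Ω.
V_A = 33.6 × 2.043/(1.88 + 2.043) = 17.50 V.
Then the unloaded second divider: V_B = V_A × R4/(R3+R4) = 17.50 × 0.7223 = 12.64 V.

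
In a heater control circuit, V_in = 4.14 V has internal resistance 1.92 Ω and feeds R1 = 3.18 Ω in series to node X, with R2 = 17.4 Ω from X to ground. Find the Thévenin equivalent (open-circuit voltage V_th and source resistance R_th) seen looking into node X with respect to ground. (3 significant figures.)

R1' = 1.92 + 3.18 = 5.100 Ω (source resistance + R1).
V_th is the unloaded tap voltage: V_in · R2/(R1'+R2) = 4.14 × 0.7733 = 3.202 V.
Zeroing V_in shorts the top of R1' to ground, so R_th = R1' ‖ R2 = 3.944 Ω.

V_th ≈ 3.20 V, R_th ≈ 3.94 Ω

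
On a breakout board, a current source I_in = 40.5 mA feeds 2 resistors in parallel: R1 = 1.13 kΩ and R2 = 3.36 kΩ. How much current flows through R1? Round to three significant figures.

Two-branch current divider: I_k = I_in · R_other/(R_1 + R_2).
So I = 40.5 × 3.36/4.490 = 30.31 mA.

I ≈ 30.3 mA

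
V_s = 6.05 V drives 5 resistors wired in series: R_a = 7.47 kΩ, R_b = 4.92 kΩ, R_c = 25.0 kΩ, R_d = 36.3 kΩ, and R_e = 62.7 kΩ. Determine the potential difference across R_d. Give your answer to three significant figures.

V ≈ 1.61 V

ΣR = 7.47 + 4.92 + 25.0 + 36.3 + 62.7 = 136.4 kΩ.
By the voltage-divider rule, V = 6.05 × 36.30/136.4 = 1.610 V.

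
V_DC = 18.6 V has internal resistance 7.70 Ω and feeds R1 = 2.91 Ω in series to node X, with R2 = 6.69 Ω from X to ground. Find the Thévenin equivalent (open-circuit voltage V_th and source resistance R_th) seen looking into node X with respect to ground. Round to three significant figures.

V_th ≈ 7.19 V, R_th ≈ 4.10 Ω

R1' = 7.70 + 2.91 = 10.61 Ω (source resistance + R1).
V_th is the unloaded tap voltage: V_DC · R2/(R1'+R2) = 18.6 × 0.3867 = 7.193 V.
Looking into X with the source shorted: R_th = R1'·R2/(R1'+R2) = 10.61 × 6.69/17.30 = 4.103 Ω.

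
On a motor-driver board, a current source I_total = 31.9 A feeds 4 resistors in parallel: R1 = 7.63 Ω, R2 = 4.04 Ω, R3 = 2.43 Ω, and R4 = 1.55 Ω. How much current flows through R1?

I ≈ 2.91 A

Conductances: ΣG = 1/7.63 + 1/4.04 + 1/2.43 + 1/1.55 = 1.435 (1/Ω).
Current divider: I(R1) = I_total · G_k/ΣG = 31.9 × (0.1311/1.435) = 31.9 × 0.09131 = 2.913 A.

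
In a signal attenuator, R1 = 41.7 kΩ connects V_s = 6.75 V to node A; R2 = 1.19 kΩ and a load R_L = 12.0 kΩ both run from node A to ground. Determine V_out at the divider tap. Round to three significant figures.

V_out ≈ 0.171 V

The load sits in parallel with R2, giving an effective lower resistance R2' = R2·R_L/(R2+R_L) = 1.083 kΩ.
Then V_out = V_s · R2'/(R1 + R2') = 6.75 × 1.083/42.78 = 0.1708 V.
(Unloaded it would be 0.187 V; the load pulls it down.)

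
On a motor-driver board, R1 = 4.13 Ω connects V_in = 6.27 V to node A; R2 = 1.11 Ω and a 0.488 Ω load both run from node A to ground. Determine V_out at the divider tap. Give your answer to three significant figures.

First combine the lower leg with the load: R2 ‖ R_L = 0.3390 Ω.
Then V_out = V_in · R2'/(R1 + R2') = 6.27 × 0.3390/4.469 = 0.4756 V.

V_out ≈ 0.476 V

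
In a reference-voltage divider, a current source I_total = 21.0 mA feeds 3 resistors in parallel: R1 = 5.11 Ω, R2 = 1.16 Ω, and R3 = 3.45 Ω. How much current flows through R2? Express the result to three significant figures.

I ≈ 13.4 mA

ΣG = 1/5.11 + 1/1.16 + 1/3.45 = 1.348.
R2 takes the fraction G_k/ΣG = 0.8621/1.348 = 0.6397, so I = 21.0 × 0.6397 = 13.43 mA.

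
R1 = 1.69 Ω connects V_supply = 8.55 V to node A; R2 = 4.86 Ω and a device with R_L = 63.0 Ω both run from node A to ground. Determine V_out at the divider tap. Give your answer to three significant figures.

V_out ≈ 6.22 V

The load sits in parallel with R2, giving an effective lower resistance R2' = R2·R_L/(R2+R_L) = 4.512 Ω.
Voltage divider with the loaded lower leg: V_out = 8.55 × 4.512/(1.69 + 4.512) = 8.55 × 0.7275 = 6.220 V.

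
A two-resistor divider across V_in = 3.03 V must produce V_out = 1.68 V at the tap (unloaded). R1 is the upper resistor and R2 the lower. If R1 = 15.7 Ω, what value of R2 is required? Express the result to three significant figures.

R2 ≈ 19.5 Ω

V_out/V_in = R2/(R1+R2) = 0.5545.
R2 = R1 · 0.5545/(1 − 0.5545) = 19.54 Ω.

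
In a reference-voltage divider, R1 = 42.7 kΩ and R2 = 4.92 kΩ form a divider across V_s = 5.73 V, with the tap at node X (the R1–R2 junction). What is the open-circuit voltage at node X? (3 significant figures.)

V_th ≈ 0.592 V

Open-circuit (no load on X): V_th = V_s · R2/(R1 + R2) = 5.73 × 4.92/(42.70 + 4.92) = 0.5920 V.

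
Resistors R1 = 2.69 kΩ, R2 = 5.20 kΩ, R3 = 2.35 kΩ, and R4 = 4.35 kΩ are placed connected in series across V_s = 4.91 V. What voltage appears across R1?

ΣR = 2.69 + 5.20 + 2.35 + 4.35 = 14.59 kΩ.
Voltage divider: V = V_s · (2.690 / 14.59) = 4.91 × 0.1844 = 0.9053 V.

V ≈ 0.905 V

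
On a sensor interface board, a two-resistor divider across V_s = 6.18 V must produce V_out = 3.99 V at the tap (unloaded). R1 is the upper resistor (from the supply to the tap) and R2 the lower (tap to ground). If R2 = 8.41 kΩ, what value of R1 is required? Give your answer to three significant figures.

Required fraction k = V_out/V_s = 0.6456.
So R1 = R2 · (V_s/V_out − 1) = 8.41 × (6.18/3.99 − 1) = 8.41 × 0.5489 = 4.616 kΩ.

R1 ≈ 4.62 kΩ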